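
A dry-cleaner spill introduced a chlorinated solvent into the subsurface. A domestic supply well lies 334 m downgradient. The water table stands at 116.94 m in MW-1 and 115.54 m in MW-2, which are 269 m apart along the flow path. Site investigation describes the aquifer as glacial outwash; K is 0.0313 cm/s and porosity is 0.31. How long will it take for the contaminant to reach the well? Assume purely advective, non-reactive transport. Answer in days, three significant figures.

Hydraulic gradient i = (116.94 − 115.54) / 269 = 1.40 / 269 = 0.005204
K = 0.0313 cm/s × 864 = 27.04 m/d
Darcy flux q = K·i = 27.04 × 0.005204 = 0.1407 m/d
v = Ki/n = 27.04·0.005204/0.31 = 0.4540 m/d
t = L / v = 334 / 0.4540 = 735.7 d

736 days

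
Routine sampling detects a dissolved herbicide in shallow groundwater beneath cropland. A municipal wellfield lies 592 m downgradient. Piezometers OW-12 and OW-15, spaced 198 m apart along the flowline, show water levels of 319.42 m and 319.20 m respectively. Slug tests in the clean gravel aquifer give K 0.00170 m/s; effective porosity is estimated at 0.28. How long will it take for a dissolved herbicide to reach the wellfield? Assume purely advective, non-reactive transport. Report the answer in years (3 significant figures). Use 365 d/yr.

2.78 years

Hydraulic gradient i = (319.42 − 319.20) / 198 = 0.22 / 198 = 0.001111
K = 0.00170 m/s × 86400 s/d = 146.9 m/d
Specific discharge q = 146.9 × 0.001111 = 0.1632 m/d
Average linear velocity = 0.1632 / 0.28 = 0.5829 m/d
t = L / v = 592 / 0.5829 = 1016 d
   = 1016 / 365 = 2.78 yr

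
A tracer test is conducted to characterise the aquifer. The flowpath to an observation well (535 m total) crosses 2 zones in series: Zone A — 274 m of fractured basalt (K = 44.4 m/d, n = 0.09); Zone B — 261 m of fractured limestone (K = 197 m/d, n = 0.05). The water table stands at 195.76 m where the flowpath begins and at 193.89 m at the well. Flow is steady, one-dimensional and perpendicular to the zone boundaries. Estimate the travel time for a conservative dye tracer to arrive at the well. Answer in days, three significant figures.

Total head drop ΔH = 195.76 − 193.89 = 1.87 m
Continuity: the same q passes through each zone, so ΔH = q·Σ(L_j/K_j) — the zones act as resistances in series.
Σ(L/K) = 274/44.4 + 261/197 = 6.171 + 1.325 = 7.496 d
q = ΔH / Σ(L/K) = 1.87 / 7.496 = 0.2495 m/d (same in every zone)
Zone A: v = q/n = 0.2495/0.09 = 2.772 m/d → t_A = 274/2.772 = 98.85 d
Zone B: v = q/n = 0.2495/0.05 = 4.989 m/d → t_B = 261/4.989 = 52.31 d
Total t = 98.85 + 52.31 = 151.2 d

151 days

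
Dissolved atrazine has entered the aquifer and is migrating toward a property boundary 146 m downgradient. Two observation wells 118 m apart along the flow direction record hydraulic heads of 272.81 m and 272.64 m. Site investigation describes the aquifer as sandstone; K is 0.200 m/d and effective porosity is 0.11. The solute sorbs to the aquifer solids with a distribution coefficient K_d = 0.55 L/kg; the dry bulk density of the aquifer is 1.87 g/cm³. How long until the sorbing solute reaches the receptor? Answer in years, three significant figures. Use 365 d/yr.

1580 years

Hydraulic gradient i = (272.81 − 272.64) / 118 = 0.17 / 118 = 0.001441
q = Ki = 0.200 × 0.001441 = 2.881e-4 m/d
Average linear velocity = 2.881e-4 / 0.11 = 0.002619 m/d
Retardation R = 1 + ρ_b·K_d/n = 1 + 1.87×0.55/0.11 = 10.35
Contaminant velocity v_c = v/R = 0.002619/10.35 = 2.531e-4 m/d
t = L/v_c = 146/2.531e-4 = 576900 d
   = 576900/365 = 1580 yr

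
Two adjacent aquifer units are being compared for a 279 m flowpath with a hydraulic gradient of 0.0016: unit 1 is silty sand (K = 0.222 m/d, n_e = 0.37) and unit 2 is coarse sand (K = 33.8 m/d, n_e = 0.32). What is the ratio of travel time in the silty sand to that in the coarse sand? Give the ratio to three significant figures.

Unit 1 (silty sand): v = 0.222×0.0016/0.37 = 9.600e-4 m/d, t = 279/9.600e-4 = 290600 d
Unit 2 (coarse sand): v = 33.8×0.0016/0.32 = 0.1690 m/d, t = 279/0.1690 = 1651 d
t(silty sand) / t(coarse sand) = 290600/1651 = 176

176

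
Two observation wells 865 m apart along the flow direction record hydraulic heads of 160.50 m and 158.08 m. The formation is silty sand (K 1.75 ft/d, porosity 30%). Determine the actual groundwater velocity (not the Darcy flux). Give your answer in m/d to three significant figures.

Hydraulic gradient i = (160.50 − 158.08) / 865 = 2.42 / 865 = 0.002798
K = 1.75 ft/d × 0.3048 = 0.5334 m/d
q = Ki = 0.5334 × 0.002798 = 0.001492 m/d
Seepage velocity v = q / n = 0.001492 / 0.30 = 0.004974 m/d

0.00497 m/d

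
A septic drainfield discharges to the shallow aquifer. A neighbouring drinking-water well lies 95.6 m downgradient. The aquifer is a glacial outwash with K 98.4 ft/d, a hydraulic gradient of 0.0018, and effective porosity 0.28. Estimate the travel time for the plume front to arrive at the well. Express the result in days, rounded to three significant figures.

496 days

K = 98.4 ft/d × 0.3048 = 29.99 m/d
Specific discharge q = 29.99 × 0.0018 = 0.05399 m/d
v_s = q/n_e = 0.05399/0.28 = 0.1928 m/d
t = L / v = 95.6 / 0.1928 = 495.8 d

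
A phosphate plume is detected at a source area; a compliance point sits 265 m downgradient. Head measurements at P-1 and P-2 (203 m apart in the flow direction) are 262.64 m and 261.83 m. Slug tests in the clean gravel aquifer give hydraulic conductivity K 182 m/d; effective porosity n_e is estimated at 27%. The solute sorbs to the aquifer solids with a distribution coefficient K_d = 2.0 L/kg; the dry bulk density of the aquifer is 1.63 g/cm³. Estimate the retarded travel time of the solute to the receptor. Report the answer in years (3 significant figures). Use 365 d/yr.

3.53 years

Hydraulic gradient i = (262.64 − 261.83) / 203 = 0.81 / 203 = 0.003990
Specific discharge q = 182 × 0.003990 = 0.7262 m/d
Seepage velocity v = q / n = 0.7262 / 0.27 = 2.690 m/d
Retardation R = 1 + ρ_b·K_d/n = 1 + 1.63×2.0/0.27 = 13.07
Contaminant velocity v_c = v/R = 2.690/13.07 = 0.2057 m/d
t = L/v_c = 265/0.2057 = 1288 d
   = 1288/365 = 3.53 yr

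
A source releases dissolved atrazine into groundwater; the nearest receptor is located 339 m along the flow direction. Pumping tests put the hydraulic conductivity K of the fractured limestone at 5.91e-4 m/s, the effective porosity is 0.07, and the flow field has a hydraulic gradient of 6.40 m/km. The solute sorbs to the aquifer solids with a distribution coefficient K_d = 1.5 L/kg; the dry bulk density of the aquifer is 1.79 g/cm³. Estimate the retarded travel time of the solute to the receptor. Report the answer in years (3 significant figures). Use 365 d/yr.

7.83 years

K = 5.91e-4 m/s × 86400 s/d = 51.06 m/d
Darcy flux q = K·i = 51.06 × 0.0064 = 0.3268 m/d
v_s = q/n_e = 0.3268/0.07 = 4.669 m/d
Retardation R = 1 + ρ_b·K_d/n = 1 + 1.79×1.5/0.07 = 39.36
Contaminant velocity v_c = v/R = 4.669/39.36 = 0.1186 m/d
t = L/v_c = 339/0.1186 = 2858 d
   = 2858/365 = 7.83 yr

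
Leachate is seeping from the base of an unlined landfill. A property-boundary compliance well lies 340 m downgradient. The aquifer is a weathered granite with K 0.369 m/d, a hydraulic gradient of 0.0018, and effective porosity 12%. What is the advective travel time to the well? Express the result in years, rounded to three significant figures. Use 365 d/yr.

Specific discharge q = 0.369 × 0.0018 = 6.642e-4 m/d
v = Ki/n = 0.369·0.0018/0.12 = 0.005535 m/d
t = L / v = 340 / 0.005535 = 61430 d
   = 61430 / 365 = 168 yr

168 years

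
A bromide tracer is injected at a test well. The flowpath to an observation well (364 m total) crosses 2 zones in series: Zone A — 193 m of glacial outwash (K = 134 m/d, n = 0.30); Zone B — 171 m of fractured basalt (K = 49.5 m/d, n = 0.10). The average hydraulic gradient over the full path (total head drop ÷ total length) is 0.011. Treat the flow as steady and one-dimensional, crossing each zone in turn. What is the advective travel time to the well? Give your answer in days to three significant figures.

For zones in series the flux q is common to all zones; the equivalent conductivity is the harmonic (thickness-weighted) mean, K_eq = L_total / Σ(L_j/K_j).
Σ(L/K) = 193/134 + 171/49.5 = 1.440 + 3.455 = 4.895 d
K_eq = L_total / Σ(L/K) = 364 / 4.895 = 74.36 m/d
q = K_eq · i = 74.36 × 0.011 = 0.8180 m/d (same in every zone)
Zone A: v = q/n = 0.8180/0.30 = 2.727 m/d → t_A = 193/2.727 = 70.78 d
Zone B: v = q/n = 0.8180/0.10 = 8.180 m/d → t_B = 171/8.180 = 20.90 d
Total t = 70.78 + 20.90 = 91.69 d

91.7 days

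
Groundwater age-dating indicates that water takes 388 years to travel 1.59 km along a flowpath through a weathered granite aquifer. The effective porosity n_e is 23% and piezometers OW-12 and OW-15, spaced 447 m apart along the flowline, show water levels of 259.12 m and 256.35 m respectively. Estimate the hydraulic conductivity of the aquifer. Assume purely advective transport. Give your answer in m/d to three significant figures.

Hydraulic gradient i = (259.12 − 256.35) / 447 = 2.77 / 447 = 0.006197
t = 388 years = 141600 d
L = 1.59 km = 1590 m
v = L / t = 1590 / 141600 = 0.01123 m/d
K = v · n / i = 0.01123 × 0.23 / 0.006197 = 0.417 m/d

0.417 m/d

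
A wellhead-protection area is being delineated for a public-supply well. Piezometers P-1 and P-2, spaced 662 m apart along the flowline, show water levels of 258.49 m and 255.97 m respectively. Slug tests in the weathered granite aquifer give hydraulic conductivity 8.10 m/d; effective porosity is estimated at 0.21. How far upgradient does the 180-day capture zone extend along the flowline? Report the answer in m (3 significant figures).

Hydraulic gradient i = (258.49 − 255.97) / 662 = 2.52 / 662 = 0.003807
Darcy flux q = K·i = 8.10 × 0.003807 = 0.03083 m/d
Seepage velocity v = q / n = 0.03083 / 0.21 = 0.1468 m/d
L = v × T = 0.1468 × 180 = 26.43 m

26.4 m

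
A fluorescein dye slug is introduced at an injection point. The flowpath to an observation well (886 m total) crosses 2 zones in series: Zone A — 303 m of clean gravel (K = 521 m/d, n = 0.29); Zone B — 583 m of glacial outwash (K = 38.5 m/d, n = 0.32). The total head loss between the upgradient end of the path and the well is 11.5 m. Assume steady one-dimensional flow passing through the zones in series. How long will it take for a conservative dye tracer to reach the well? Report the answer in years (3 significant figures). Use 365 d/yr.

Steady 1-D flow in series ⇒ the Darcy flux q is identical in every zone and the zone head losses add (resistances L/K in series).
Σ(L/K) = 303/521 + 583/38.5 = 0.5816 + 15.14 = 15.72 d
q = ΔH / Σ(L/K) = 11.5 / 15.72 = 0.7313 m/d (same in every zone)
Zone A: v = q/n = 0.7313/0.29 = 2.522 m/d → t_A = 303/2.522 = 120.1 d
Zone B: v = q/n = 0.7313/0.32 = 2.285 m/d → t_B = 583/2.285 = 255.1 d
Total t = 120.1 + 255.1 = 375.2 d
   = 375.2 / 365 = 1.03 yr

1.03 years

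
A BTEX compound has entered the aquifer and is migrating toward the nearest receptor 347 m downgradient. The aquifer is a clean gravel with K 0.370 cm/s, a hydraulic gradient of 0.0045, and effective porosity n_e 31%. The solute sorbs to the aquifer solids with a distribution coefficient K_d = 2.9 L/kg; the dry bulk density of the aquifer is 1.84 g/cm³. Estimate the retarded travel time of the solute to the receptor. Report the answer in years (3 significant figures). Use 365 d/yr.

K = 0.370 cm/s × 864 = 319.7 m/d
Specific discharge q = 319.7 × 0.0045 = 1.439 m/d
Average linear velocity = 1.439 / 0.31 = 4.641 m/d
Retardation R = 1 + ρ_b·K_d/n = 1 + 1.84×2.9/0.31 = 18.21
Contaminant velocity v_c = v/R = 4.641/18.21 = 0.2548 m/d
t = L/v_c = 347/0.2548 = 1362 d
   = 1362/365 = 3.73 yr

3.73 years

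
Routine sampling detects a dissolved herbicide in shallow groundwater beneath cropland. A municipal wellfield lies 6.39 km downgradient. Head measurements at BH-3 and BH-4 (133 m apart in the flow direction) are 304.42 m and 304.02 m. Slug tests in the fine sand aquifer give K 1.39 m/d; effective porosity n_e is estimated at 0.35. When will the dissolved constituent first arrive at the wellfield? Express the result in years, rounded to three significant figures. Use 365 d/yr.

Hydraulic gradient i = (304.42 − 304.02) / 133 = 0.40 / 133 = 0.003008
Specific discharge q = 1.39 × 0.003008 = 0.004180 m/d
v_s = q/n_e = 0.004180/0.35 = 0.01194 m/d
L = 6.39 km = 6390 m
t = L / v = 6390 / 0.01194 = 535000 d
   = 535000 / 365 = 1470 yr

1470 years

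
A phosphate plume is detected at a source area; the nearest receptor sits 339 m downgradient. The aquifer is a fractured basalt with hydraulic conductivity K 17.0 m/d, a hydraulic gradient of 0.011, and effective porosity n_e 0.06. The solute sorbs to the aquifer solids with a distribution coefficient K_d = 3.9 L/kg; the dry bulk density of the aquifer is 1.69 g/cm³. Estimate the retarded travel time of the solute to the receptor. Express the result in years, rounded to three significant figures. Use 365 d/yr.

Darcy flux q = K·i = 17.0 × 0.011 = 0.1870 m/d
v = Ki/n = 17.0·0.011/0.06 = 3.117 m/d
Retardation R = 1 + ρ_b·K_d/n = 1 + 1.69×3.9/0.06 = 110.9
Contaminant velocity v_c = v/R = 3.117/110.9 = 0.02812 m/d
t = L/v_c = 339/0.02812 = 12060 d
   = 12060/365 = 33.0 yr

33.0 years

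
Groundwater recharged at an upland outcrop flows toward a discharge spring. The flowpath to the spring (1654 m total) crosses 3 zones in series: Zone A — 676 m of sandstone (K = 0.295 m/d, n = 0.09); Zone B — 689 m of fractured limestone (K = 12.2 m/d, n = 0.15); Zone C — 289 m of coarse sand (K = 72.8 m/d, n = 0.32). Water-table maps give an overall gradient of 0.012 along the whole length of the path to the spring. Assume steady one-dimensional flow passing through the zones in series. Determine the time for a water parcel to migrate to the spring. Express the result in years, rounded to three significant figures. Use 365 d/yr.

83.3 years

Steady 1-D flow in series ⇒ the Darcy flux q is identical in every zone and the zone head losses add (resistances L/K in series).
Σ(L/K) = 676/0.295 + 689/12.2 + 289/72.8 = 2292 + 56.48 + 3.970 = 2352 d
K_eq = L_total / Σ(L/K) = 1654 / 2352 = 0.7032 m/d
q = K_eq · i = 0.7032 × 0.012 = 0.008439 m/d (same in every zone)
Zone A: v = q/n = 0.008439/0.09 = 0.09377 m/d → t_A = 676/0.09377 = 7209 d
Zone B: v = q/n = 0.008439/0.15 = 0.05626 m/d → t_B = 689/0.05626 = 12250 d
Zone C: v = q/n = 0.008439/0.32 = 0.02637 m/d → t_C = 289/0.02637 = 10960 d
Total t = 7209 + 12250 + 10960 = 30420 d
   = 30420 / 365 = 83.3 yr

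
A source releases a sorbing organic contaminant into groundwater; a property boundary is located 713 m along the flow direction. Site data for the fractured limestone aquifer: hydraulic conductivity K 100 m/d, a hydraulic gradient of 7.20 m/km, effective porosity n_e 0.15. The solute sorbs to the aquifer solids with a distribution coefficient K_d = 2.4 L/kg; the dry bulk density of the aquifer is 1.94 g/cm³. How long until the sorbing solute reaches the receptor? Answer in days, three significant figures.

Specific discharge q = 100 × 0.0072 = 0.7200 m/d
Seepage velocity v = q / n = 0.7200 / 0.15 = 4.800 m/d
Retardation R = 1 + ρ_b·K_d/n = 1 + 1.94×2.4/0.15 = 32.04
Contaminant velocity v_c = v/R = 4.800/32.04 = 0.1498 m/d
t = L/v_c = 713/0.1498 = 4759 d

4760 days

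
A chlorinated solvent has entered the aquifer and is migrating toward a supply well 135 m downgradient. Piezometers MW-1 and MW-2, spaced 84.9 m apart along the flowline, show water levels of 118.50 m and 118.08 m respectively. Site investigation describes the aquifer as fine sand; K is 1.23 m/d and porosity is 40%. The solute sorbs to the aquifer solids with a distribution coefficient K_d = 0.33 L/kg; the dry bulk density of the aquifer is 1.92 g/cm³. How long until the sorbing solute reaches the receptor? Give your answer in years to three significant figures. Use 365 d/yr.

Hydraulic gradient i = (118.50 − 118.08) / 84.9 = 0.42 / 84.9 = 0.004947
q = Ki = 1.23 × 0.004947 = 0.006085 m/d
v = Ki/n = 1.23·0.004947/0.40 = 0.01521 m/d
Retardation R = 1 + ρ_b·K_d/n = 1 + 1.92×0.33/0.40 = 2.584
Contaminant velocity v_c = v/R = 0.01521/2.584 = 0.005887 m/d
t = L/v_c = 135/0.005887 = 22930 d
   = 22930/365 = 62.8 yr

62.8 years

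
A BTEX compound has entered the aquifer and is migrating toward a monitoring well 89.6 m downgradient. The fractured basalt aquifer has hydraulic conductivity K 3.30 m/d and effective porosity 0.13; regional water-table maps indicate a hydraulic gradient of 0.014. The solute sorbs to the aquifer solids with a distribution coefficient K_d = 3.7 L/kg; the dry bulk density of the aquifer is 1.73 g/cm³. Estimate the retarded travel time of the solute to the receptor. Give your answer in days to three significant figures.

12700 days

q = Ki = 3.30 × 0.014 = 0.04620 m/d
Average linear velocity = 0.04620 / 0.13 = 0.3554 m/d
Retardation R = 1 + ρ_b·K_d/n = 1 + 1.73×3.7/0.13 = 50.24
Contaminant velocity v_c = v/R = 0.3554/50.24 = 0.007074 m/d
t = L/v_c = 89.6/0.007074 = 12670 d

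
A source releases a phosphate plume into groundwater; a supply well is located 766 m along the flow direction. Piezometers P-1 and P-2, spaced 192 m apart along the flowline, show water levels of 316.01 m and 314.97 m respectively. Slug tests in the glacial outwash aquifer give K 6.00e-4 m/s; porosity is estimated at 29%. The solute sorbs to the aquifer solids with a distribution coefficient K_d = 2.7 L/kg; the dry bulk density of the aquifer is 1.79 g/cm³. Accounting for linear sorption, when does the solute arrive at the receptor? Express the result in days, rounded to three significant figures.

14000 days

Hydraulic gradient i = (316.01 − 314.97) / 192 = 1.04 / 192 = 0.005417
K = 6.00e-4 m/s × 86400 s/d = 51.84 m/d
Darcy flux q = K·i = 51.84 × 0.005417 = 0.2808 m/d
v = Ki/n = 51.84·0.005417/0.29 = 0.9683 m/d
Retardation R = 1 + ρ_b·K_d/n = 1 + 1.79×2.7/0.29 = 17.67
Contaminant velocity v_c = v/R = 0.9683/17.67 = 0.05481 m/d
t = L/v_c = 766/0.05481 = 13980 d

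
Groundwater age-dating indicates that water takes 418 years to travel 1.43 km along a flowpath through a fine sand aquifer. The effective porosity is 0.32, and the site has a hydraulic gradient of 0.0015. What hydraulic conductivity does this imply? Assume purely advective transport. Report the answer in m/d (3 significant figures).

2.00 m/d

t = 418 years = 152600 d
L = 1.43 km = 1430 m
v = L / t = 1430 / 152600 = 0.009373 m/d
K = v · n / i = 0.009373 × 0.32 / 0.0015 = 2.00 m/d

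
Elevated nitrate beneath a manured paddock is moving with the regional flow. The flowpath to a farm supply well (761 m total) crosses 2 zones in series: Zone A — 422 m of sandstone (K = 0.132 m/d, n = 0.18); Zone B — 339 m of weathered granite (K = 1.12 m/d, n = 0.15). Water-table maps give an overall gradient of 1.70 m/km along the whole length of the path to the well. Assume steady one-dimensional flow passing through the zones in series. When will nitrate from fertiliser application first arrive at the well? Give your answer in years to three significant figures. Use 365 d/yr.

940 years

Steady 1-D flow in series ⇒ the Darcy flux q is identical in every zone and the zone head losses add (resistances L/K in series).
Σ(L/K) = 422/0.132 + 339/1.12 = 3197 + 302.7 = 3500 d
K_eq = L_total / Σ(L/K) = 761 / 3500 = 0.2175 m/d
q = K_eq · i = 0.2175 × 0.0017 = 3.697e-4 m/d (same in every zone)
Zone A: v = q/n = 3.697e-4/0.18 = 0.002054 m/d → t_A = 422/0.002054 = 205500 d
Zone B: v = q/n = 3.697e-4/0.15 = 0.002464 m/d → t_B = 339/0.002464 = 137600 d
Total t = 205500 + 137600 = 343000 d
   = 343000 / 365 = 940 yr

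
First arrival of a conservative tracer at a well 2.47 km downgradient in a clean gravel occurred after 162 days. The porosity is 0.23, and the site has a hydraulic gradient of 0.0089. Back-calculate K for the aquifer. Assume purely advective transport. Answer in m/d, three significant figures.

394 m/d

L = 2.47 km = 2470 m
v = L / t = 2470 / 162 = 15.25 m/d
K = v · n / i = 15.25 × 0.23 / 0.0089 = 394 m/d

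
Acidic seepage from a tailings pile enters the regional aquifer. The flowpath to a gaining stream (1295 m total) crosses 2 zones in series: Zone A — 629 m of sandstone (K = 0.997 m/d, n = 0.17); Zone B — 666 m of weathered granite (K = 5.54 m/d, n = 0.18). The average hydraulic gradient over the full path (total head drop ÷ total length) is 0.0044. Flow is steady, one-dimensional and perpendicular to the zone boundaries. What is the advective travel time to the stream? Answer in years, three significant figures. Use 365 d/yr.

Steady 1-D flow in series ⇒ the Darcy flux q is identical in every zone and the zone head losses add (resistances L/K in series).
Σ(L/K) = 629/0.997 + 666/5.54 = 630.9 + 120.2 = 751.1 d
K_eq = L_total / Σ(L/K) = 1295 / 751.1 = 1.724 m/d
q = K_eq · i = 1.724 × 0.0044 = 0.007586 m/d (same in every zone)
Zone A: v = q/n = 0.007586/0.17 = 0.04462 m/d → t_A = 629/0.04462 = 14100 d
Zone B: v = q/n = 0.007586/0.18 = 0.04215 m/d → t_B = 666/0.04215 = 15800 d
Total t = 14100 + 15800 = 29900 d
   = 29900 / 365 = 81.9 yr

81.9 years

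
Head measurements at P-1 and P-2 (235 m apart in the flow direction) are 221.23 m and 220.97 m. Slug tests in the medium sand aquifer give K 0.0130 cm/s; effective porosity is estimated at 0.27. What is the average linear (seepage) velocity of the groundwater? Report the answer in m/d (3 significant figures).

0.0460 m/d

Hydraulic gradient i = (221.23 − 220.97) / 235 = 0.26 / 235 = 0.001106
K = 0.0130 cm/s × 864 = 11.23 m/d
q = Ki = 11.23 × 0.001106 = 0.01243 m/d
Seepage velocity v = q / n = 0.01243 / 0.27 = 0.04603 m/d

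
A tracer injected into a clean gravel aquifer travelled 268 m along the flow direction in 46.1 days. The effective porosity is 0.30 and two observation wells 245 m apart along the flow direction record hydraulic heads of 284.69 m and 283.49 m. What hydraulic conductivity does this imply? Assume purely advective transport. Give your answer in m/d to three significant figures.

356 m/d

Hydraulic gradient i = (284.69 − 283.49) / 245 = 1.20 / 245 = 0.004898
v = L / t = 268 / 46.1 = 5.813 m/d
K = v · n / i = 5.813 × 0.30 / 0.004898 = 356 m/d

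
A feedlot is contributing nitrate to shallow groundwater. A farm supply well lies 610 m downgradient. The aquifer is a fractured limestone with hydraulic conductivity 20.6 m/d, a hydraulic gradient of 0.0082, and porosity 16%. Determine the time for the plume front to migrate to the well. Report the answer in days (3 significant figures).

578 days

Darcy flux q = K·i = 20.6 × 0.0082 = 0.1689 m/d
v_s = q/n_e = 0.1689/0.16 = 1.056 m/d
t = L / v = 610 / 1.056 = 577.8 d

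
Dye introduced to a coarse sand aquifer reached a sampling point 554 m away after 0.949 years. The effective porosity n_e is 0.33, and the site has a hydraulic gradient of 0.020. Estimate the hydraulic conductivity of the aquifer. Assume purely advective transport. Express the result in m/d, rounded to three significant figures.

26.4 m/d

t = 0.949 years = 346.4 d
v = L / t = 554 / 346.4 = 1.599 m/d
K = v · n / i = 1.599 × 0.33 / 0.020 = 26.4 m/d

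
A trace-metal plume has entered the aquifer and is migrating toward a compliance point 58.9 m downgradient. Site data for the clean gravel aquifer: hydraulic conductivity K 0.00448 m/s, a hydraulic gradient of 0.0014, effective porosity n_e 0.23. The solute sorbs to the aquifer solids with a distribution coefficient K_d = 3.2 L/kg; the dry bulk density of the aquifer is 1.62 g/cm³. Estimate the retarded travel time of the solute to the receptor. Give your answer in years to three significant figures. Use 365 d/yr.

K = 0.00448 m/s × 86400 s/d = 387.1 m/d
Specific discharge q = 387.1 × 0.0014 = 0.5419 m/d
Average linear velocity = 0.5419 / 0.23 = 2.356 m/d
Retardation R = 1 + ρ_b·K_d/n = 1 + 1.62×3.2/0.23 = 23.54
Contaminant velocity v_c = v/R = 2.356/23.54 = 0.1001 m/d
t = L/v_c = 58.9/0.1001 = 588.5 d
   = 588.5/365 = 1.61 yr

1.61 years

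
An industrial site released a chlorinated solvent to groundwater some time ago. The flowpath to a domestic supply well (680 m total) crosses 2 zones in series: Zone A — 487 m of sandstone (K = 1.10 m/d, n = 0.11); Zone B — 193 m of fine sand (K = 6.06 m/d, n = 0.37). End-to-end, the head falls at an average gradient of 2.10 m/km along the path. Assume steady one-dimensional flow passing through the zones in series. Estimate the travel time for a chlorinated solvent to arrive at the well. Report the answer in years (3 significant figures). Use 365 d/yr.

For zones in series the flux q is common to all zones; the equivalent conductivity is the harmonic (thickness-weighted) mean, K_eq = L_total / Σ(L_j/K_j).
Σ(L/K) = 487/1.10 + 193/6.06 = 442.7 + 31.85 = 474.6 d
K_eq = L_total / Σ(L/K) = 680 / 474.6 = 1.433 m/d
q = K_eq · i = 1.433 × 0.0021 = 0.003009 m/d (same in every zone)
Zone A: v = q/n = 0.003009/0.11 = 0.02735 m/d → t_A = 487/0.02735 = 17800 d
Zone B: v = q/n = 0.003009/0.37 = 0.008132 m/d → t_B = 193/0.008132 = 23730 d
Total t = 17800 + 23730 = 41540 d
   = 41540 / 365 = 114 yr

114 years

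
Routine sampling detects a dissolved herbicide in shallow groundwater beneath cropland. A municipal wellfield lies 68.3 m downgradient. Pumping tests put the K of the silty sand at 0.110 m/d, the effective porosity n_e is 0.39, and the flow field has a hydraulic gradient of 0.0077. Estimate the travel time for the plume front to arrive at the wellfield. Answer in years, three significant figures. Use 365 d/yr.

Darcy flux q = K·i = 0.110 × 0.0077 = 8.470e-4 m/d
Seepage velocity v = q / n = 8.470e-4 / 0.39 = 0.002172 m/d
t = L / v = 68.3 / 0.002172 = 31450 d
   = 31450 / 365 = 86.2 yr

86.2 years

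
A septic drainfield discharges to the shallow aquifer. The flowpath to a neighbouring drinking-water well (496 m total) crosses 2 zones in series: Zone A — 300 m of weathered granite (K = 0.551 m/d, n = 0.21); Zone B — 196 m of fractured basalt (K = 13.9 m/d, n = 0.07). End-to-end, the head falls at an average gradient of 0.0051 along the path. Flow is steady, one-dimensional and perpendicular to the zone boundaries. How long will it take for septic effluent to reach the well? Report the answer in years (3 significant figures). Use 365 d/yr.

For zones in series the flux q is common to all zones; the equivalent conductivity is the harmonic (thickness-weighted) mean, K_eq = L_total / Σ(L_j/K_j).
Σ(L/K) = 300/0.551 + 196/13.9 = 544.5 + 14.10 = 558.6 d
K_eq = L_total / Σ(L/K) = 496 / 558.6 = 0.8880 m/d
q = K_eq · i = 0.8880 × 0.0051 = 0.004529 m/d (same in every zone)
Zone A: v = q/n = 0.004529/0.21 = 0.02157 m/d → t_A = 300/0.02157 = 13910 d
Zone B: v = q/n = 0.004529/0.07 = 0.06470 m/d → t_B = 196/0.06470 = 3030 d
Total t = 13910 + 3030 = 16940 d
   = 16940 / 365 = 46.4 yr

46.4 years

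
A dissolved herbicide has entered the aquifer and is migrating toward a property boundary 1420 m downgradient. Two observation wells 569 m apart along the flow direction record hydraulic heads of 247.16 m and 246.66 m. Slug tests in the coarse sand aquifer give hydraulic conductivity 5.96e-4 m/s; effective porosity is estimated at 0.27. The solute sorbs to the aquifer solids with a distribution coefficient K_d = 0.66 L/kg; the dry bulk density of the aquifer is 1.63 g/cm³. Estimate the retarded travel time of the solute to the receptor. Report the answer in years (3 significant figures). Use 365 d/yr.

Hydraulic gradient i = (247.16 − 246.66) / 569 = 0.50 / 569 = 8.787e-4
K = 5.96e-4 m/s × 86400 s/d = 51.49 m/d
Darcy flux q = K·i = 51.49 × 8.787e-4 = 0.04525 m/d
Average linear velocity = 0.04525 / 0.27 = 0.1676 m/d
Retardation R = 1 + ρ_b·K_d/n = 1 + 1.63×0.66/0.27 = 4.984
Contaminant velocity v_c = v/R = 0.1676/4.984 = 0.03362 m/d
t = L/v_c = 1420/0.03362 = 42230 d
   = 42230/365 = 116 yr

116 years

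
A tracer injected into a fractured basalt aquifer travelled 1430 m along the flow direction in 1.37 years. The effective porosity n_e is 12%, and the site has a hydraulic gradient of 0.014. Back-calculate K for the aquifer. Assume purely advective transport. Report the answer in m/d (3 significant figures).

t = 1.37 years = 500.1 d
v = L / t = 1430 / 500.1 = 2.860 m/d
K = v · n / i = 2.860 × 0.12 / 0.014 = 24.5 m/d

24.5 m/d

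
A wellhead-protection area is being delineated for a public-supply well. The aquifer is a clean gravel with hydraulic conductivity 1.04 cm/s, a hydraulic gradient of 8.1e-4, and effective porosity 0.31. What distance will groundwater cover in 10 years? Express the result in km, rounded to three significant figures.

8.57 km

K = 1.04 cm/s × 864 = 898.6 m/d
Specific discharge q = 898.6 × 8.1e-4 = 0.7278 m/d
v = Ki/n = 898.6·8.1e-4/0.31 = 2.348 m/d
T = 10 yr × 365 = 3650 d
L = v × T = 2.348 × 3650 = 8570 m
   = 8.57 km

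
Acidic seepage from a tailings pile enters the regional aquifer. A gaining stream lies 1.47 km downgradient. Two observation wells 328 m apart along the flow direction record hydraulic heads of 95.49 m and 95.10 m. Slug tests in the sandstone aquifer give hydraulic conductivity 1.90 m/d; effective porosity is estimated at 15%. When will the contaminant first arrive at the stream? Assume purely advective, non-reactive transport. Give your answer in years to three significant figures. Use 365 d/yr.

267 years

Hydraulic gradient i = (95.49 − 95.10) / 328 = 0.39 / 328 = 0.001189
q = Ki = 1.90 × 0.001189 = 0.002259 m/d
Average linear velocity = 0.002259 / 0.15 = 0.01506 m/d
L = 1.47 km = 1470 m
t = L / v = 1470 / 0.01506 = 97600 d
   = 97600 / 365 = 267 yr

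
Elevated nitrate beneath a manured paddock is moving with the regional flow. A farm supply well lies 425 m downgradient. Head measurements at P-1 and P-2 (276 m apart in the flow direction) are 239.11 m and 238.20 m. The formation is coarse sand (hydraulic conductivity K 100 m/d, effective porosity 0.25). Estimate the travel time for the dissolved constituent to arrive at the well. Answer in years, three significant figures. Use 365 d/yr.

Hydraulic gradient i = (239.11 − 238.20) / 276 = 0.91 / 276 = 0.003297
q = Ki = 100 × 0.003297 = 0.3297 m/d
v_s = q/n_e = 0.3297/0.25 = 1.319 m/d
t = L / v = 425 / 1.319 = 322.3 d
   = 322.3 / 365 = 0.883 yr

0.883 years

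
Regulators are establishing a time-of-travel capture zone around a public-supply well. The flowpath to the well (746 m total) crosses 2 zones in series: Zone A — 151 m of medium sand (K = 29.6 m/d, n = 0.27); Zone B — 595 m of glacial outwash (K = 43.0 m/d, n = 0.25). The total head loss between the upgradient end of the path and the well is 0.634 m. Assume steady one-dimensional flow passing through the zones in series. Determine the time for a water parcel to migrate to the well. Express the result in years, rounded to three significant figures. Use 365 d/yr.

Steady 1-D flow in series ⇒ the Darcy flux q is identical in every zone and the zone head losses add (resistances L/K in series).
Σ(L/K) = 151/29.6 + 595/43.0 = 5.101 + 13.84 = 18.94 d
q = ΔH / Σ(L/K) = 0.634 / 18.94 = 0.03348 m/d (same in every zone)
Zone A: v = q/n = 0.03348/0.27 = 0.1240 m/d → t_A = 151/0.1240 = 1218 d
Zone B: v = q/n = 0.03348/0.25 = 0.1339 m/d → t_B = 595/0.1339 = 4443 d
Total t = 1218 + 4443 = 5661 d
   = 5661 / 365 = 15.5 yr

15.5 years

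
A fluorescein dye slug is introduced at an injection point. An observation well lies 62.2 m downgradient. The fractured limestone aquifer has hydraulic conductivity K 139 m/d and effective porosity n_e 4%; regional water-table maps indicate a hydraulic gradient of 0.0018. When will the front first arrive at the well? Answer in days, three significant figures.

9.94 days

Specific discharge q = 139 × 0.0018 = 0.2502 m/d
Seepage velocity v = q / n = 0.2502 / 0.04 = 6.255 m/d
t = L / v = 62.2 / 6.255 = 9.944 d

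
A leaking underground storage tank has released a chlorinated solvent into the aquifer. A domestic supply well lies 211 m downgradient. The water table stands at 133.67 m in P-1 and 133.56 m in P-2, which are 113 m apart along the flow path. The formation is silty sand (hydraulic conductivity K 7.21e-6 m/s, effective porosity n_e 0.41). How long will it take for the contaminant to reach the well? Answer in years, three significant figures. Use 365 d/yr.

Hydraulic gradient i = (133.67 − 133.56) / 113 = 0.11 / 113 = 9.735e-4
K = 7.21e-6 m/s × 86400 s/d = 0.6229 m/d
q = Ki = 0.6229 × 9.735e-4 = 6.064e-4 m/d
v = Ki/n = 0.6229·9.735e-4/0.41 = 0.001479 m/d
t = L / v = 211 / 0.001479 = 142700 d
   = 142700 / 365 = 391 yr

391 years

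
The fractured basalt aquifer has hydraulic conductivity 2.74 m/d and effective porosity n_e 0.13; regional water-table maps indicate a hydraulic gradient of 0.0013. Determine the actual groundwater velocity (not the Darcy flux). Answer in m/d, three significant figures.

Specific discharge q = 2.74 × 0.0013 = 0.003562 m/d
v = Ki/n = 2.74·0.0013/0.13 = 0.02740 m/d

0.0274 m/d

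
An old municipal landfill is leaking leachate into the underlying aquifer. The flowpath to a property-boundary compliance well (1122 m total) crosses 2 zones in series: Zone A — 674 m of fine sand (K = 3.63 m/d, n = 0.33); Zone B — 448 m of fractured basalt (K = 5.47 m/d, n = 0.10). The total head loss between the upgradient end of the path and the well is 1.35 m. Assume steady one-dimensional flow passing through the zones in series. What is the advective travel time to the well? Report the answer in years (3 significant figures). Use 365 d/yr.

Continuity: the same q passes through each zone, so ΔH = q·Σ(L_j/K_j) — the zones act as resistances in series.
Σ(L/K) = 674/3.63 + 448/5.47 = 185.7 + 81.90 = 267.6 d
q = ΔH / Σ(L/K) = 1.35 / 267.6 = 0.005045 m/d (same in every zone)
Zone A: v = q/n = 0.005045/0.33 = 0.01529 m/d → t_A = 674/0.01529 = 44080 d
Zone B: v = q/n = 0.005045/0.10 = 0.05045 m/d → t_B = 448/0.05045 = 8880 d
Total t = 44080 + 8880 = 52960 d
   = 52960 / 365 = 145 yr

145 years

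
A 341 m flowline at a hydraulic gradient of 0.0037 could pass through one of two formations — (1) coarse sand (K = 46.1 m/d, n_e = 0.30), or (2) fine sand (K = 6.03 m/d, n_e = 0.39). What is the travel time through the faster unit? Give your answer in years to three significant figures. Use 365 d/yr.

Unit 1 (coarse sand): v = 46.1×0.0037/0.30 = 0.5686 m/d, t = 341/0.5686 = 599.8 d
Unit 2 (fine sand): v = 6.03×0.0037/0.39 = 0.05721 m/d, t = 341/0.05721 = 5961 d
Faster: 599.8 d / 365 = 1.64 yr

1.64 years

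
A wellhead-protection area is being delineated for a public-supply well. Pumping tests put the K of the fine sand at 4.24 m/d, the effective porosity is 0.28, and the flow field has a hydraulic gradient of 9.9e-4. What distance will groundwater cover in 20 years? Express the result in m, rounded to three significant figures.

109 m

Darcy flux q = K·i = 4.24 × 9.9e-4 = 0.004198 m/d
Average linear velocity = 0.004198 / 0.28 = 0.01499 m/d
T = 20 yr × 365 = 7300 d
L = v × T = 0.01499 × 7300 = 109.4 m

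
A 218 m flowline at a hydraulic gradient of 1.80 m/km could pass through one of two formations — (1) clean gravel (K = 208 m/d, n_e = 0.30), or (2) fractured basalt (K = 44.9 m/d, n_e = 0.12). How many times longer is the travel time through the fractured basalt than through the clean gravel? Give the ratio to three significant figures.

1.85

Unit 1 (clean gravel): v = 208×0.0018/0.30 = 1.248 m/d, t = 218/1.248 = 174.7 d
Unit 2 (fractured basalt): v = 44.9×0.0018/0.12 = 0.6735 m/d, t = 218/0.6735 = 323.7 d
t(fractured basalt) / t(clean gravel) = 323.7/174.7 = 1.85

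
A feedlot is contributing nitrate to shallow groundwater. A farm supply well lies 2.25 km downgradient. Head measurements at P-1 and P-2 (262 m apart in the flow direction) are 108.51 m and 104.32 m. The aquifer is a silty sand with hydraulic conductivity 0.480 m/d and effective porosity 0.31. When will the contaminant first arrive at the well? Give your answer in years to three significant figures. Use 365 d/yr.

249 years

Hydraulic gradient i = (108.51 − 104.32) / 262 = 4.19 / 262 = 0.01599
Specific discharge q = 0.480 × 0.01599 = 0.007676 m/d
v = Ki/n = 0.480·0.01599/0.31 = 0.02476 m/d
L = 2.25 km = 2250 m
t = L / v = 2250 / 0.02476 = 90860 d
   = 90860 / 365 = 249 yr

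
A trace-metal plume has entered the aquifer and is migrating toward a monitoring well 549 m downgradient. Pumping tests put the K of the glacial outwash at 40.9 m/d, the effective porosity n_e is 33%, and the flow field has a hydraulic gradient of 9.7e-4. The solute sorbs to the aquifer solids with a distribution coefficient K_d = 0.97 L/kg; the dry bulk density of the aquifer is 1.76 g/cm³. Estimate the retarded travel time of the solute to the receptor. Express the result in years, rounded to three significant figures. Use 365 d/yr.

q = Ki = 40.9 × 9.7e-4 = 0.03967 m/d
Average linear velocity = 0.03967 / 0.33 = 0.1202 m/d
Retardation R = 1 + ρ_b·K_d/n = 1 + 1.76×0.97/0.33 = 6.173
Contaminant velocity v_c = v/R = 0.1202/6.173 = 0.01947 m/d
t = L/v_c = 549/0.01947 = 28190 d
   = 28190/365 = 77.2 yr

77.2 years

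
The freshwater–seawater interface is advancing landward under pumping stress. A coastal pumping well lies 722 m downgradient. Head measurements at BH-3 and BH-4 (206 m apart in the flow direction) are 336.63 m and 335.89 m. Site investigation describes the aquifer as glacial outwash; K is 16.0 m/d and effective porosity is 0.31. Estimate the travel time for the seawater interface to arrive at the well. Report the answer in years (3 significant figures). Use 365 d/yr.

10.7 years

Hydraulic gradient i = (336.63 − 335.89) / 206 = 0.74 / 206 = 0.003592
q = Ki = 16.0 × 0.003592 = 0.05748 m/d
Seepage velocity v = q / n = 0.05748 / 0.31 = 0.1854 m/d
t = L / v = 722 / 0.1854 = 3894 d
   = 3894 / 365 = 10.7 yr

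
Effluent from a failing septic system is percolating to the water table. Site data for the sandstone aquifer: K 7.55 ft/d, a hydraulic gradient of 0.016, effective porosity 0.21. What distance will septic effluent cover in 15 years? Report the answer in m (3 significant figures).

K = 7.55 ft/d × 0.3048 = 2.301 m/d
Specific discharge q = 2.301 × 0.016 = 0.03682 m/d
Average linear velocity = 0.03682 / 0.21 = 0.1753 m/d
T = 15 yr × 365 = 5475 d
L = v × T = 0.1753 × 5475 = 959.9 m

960 m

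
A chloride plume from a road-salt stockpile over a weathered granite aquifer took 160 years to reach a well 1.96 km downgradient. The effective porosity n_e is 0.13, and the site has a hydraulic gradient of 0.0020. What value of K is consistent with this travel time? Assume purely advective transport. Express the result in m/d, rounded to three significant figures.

t = 160 years = 58400 d
L = 1.96 km = 1960 m
v = L / t = 1960 / 58400 = 0.03356 m/d
K = v · n / i = 0.03356 × 0.13 / 0.0020 = 2.18 m/d

2.18 m/d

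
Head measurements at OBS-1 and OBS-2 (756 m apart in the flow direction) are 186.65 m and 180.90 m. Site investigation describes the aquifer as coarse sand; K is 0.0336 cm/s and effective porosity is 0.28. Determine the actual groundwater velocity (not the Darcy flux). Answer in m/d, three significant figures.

Hydraulic gradient i = (186.65 − 180.90) / 756 = 5.75 / 756 = 0.007606
K = 0.0336 cm/s × 864 = 29.03 m/d
Darcy flux q = K·i = 29.03 × 0.007606 = 0.2208 m/d
Seepage velocity v = q / n = 0.2208 / 0.28 = 0.7886 m/d

0.789 m/d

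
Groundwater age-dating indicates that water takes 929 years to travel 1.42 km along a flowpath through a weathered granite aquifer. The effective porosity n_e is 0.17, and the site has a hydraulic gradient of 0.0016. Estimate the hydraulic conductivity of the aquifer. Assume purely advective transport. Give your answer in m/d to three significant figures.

0.445 m/d

t = 929 years = 339100 d
L = 1.42 km = 1420 m
v = L / t = 1420 / 339100 = 0.004188 m/d
K = v · n / i = 0.004188 × 0.17 / 0.0016 = 0.445 m/d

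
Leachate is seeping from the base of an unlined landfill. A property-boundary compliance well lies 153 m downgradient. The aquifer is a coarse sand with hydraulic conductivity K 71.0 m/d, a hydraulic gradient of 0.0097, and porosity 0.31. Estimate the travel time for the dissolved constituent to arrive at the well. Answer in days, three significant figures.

68.9 days

Darcy flux q = K·i = 71.0 × 0.0097 = 0.6887 m/d
v_s = q/n_e = 0.6887/0.31 = 2.222 m/d
t = L / v = 153 / 2.222 = 68.87 d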